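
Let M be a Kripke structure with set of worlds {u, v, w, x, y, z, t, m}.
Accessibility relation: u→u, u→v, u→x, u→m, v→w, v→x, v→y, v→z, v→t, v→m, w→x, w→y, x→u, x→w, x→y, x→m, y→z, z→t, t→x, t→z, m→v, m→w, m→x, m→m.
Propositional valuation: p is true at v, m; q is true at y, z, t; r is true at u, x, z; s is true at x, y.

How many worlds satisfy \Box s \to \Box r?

7

Let φ = \Box s \to \Box r. Evaluate φ at each world:
  u (successors {u, v, x, m}): φ is true.
  v (successors {w, x, y, z, t, m}): φ is true.
  w (successors {x, y}): φ is false.
  x (successors {u, w, y, m}): φ is true.
  y (successors {z}): φ is true.
  z (successors {t}): φ is true.
  t (successors {x, z}): φ is true.
  m (successors {v, w, x, m}): φ is true.
For instance, at z:
  At z: \Box s is false, \Box r is false, so \Box s \to \Box r is true.
    At z: \Box s requires s at every successor {t}.
      s fails at t, so \Box s is false at z.
    At z: \Box r requires r at every successor {t}.
      r fails at t, so \Box r is false at z.
Satisfying worlds: {u, v, x, y, z, t, m}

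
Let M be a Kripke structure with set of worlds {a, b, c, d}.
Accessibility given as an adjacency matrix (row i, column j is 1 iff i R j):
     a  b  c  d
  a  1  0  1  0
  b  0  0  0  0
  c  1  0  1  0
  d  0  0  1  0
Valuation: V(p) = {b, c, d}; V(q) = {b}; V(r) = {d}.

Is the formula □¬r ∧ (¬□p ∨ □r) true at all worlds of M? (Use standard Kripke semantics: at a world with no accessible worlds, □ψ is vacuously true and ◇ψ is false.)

No

Let φ = □¬r ∧ (¬□p ∨ □r). Evaluate φ at each world:
  a (successors {a, c}): φ is true.
  b (successors ∅): φ is true.
  c (successors {a, c}): φ is true.
  d (successors {c}): φ is false.
Detail at d (counterexample):
  At d: □¬r is true, ¬□p ∨ □r is false, so □¬r ∧ (¬□p ∨ □r) is false.
    At d: □¬r requires ¬r at every successor {c}.
      At c: ¬r is true.
    So □¬r is true at d.
    At d: ¬□p is false, □r is false, so ¬□p ∨ □r is false.
      At d: □p is true, so ¬□p is false.
      At d: □r requires r at every successor {c}.
        r fails at c, so □r is false at d.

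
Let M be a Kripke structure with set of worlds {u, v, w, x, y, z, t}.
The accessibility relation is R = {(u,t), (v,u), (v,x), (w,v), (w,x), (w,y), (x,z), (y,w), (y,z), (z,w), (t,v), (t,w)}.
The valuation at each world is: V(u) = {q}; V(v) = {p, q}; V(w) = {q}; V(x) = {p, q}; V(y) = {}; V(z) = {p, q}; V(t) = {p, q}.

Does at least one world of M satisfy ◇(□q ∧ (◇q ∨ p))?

Let φ = ◇(□q ∧ (◇q ∨ p)). Evaluate φ at each world:
  u (successors {t}): φ is true.
  v (successors {u, x}): φ is true.
  w (successors {v, x, y}): φ is true.
  x (successors {z}): φ is true.
  y (successors {w, z}): φ is true.
  z (successors {w}): φ is false.
  t (successors {v, w}): φ is true.
Detail at u (witness):
  At u: ◇(□q ∧ (◇q ∨ p)) requires □q ∧ (◇q ∨ p) at some successor in {t}.
    □q ∧ (◇q ∨ p) holds at t, so ◇(□q ∧ (◇q ∨ p)) is true at u.
      At t: □q is true, ◇q ∨ p is true, so □q ∧ (◇q ∨ p) is true.

Yes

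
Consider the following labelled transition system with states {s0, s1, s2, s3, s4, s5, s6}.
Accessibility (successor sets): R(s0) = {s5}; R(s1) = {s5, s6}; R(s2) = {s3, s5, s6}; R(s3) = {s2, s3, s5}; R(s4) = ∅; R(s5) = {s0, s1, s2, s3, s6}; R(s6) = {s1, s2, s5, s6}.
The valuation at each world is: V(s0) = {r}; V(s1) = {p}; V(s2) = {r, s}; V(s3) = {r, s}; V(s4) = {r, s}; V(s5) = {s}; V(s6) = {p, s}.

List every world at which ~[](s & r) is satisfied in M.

Let φ = ~[](s & r). Evaluate φ at each world:
  s0 (successors {s5}): φ is true.
  s1 (successors {s5, s6}): φ is true.
  s2 (successors {s3, s5, s6}): φ is true.
  s3 (successors {s2, s3, s5}): φ is true.
  s4 (successors ∅): φ is false.
  s5 (successors {s0, s1, s2, s3, s6}): φ is true.
  s6 (successors {s1, s2, s5, s6}): φ is true.
For instance, at s0:
  At s0: [](s & r) is false, so ~[](s & r) is true.
    At s0: [](s & r) requires s & r at every successor {s5}.
      s & r fails at s5, so [](s & r) is false at s0.
Satisfying worlds: {s0, s1, s2, s3, s5, s6}

s0, s1, s2, s3, s5, s6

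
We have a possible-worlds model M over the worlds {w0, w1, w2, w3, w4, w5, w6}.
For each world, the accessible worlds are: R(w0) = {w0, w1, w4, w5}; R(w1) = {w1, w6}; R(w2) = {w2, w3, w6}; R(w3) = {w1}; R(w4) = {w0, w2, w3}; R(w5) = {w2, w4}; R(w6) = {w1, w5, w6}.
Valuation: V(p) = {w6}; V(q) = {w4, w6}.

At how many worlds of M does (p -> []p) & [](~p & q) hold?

0

Let φ = (p -> []p) & [](~p & q). Evaluate φ at each world:
  w0 (successors {w0, w1, w4, w5}): φ is false.
  w1 (successors {w1, w6}): φ is false.
  w2 (successors {w2, w3, w6}): φ is false.
  w3 (successors {w1}): φ is false.
  w4 (successors {w0, w2, w3}): φ is false.
  w5 (successors {w2, w4}): φ is false.
  w6 (successors {w1, w5, w6}): φ is false.
For instance, at w0:
  At w0: p -> []p is true, [](~p & q) is false, so (p -> []p) & [](~p & q) is false.
    At w0: p is false, []p is false, so p -> []p is true.
      At w0: []p requires p at every successor {w0, w1, w4, w5}.
        p fails at w0, so []p is false at w0.
    At w0: [](~p & q) requires ~p & q at every successor {w0, w1, w4, w5}.
      ~p & q fails at w0, so [](~p & q) is false at w0.
Satisfying worlds: none.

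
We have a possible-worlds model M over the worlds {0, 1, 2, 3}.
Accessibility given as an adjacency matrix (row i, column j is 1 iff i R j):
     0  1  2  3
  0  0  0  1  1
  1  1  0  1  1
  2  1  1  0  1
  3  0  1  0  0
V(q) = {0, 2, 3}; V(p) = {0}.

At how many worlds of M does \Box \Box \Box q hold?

Recall that \Box ψ holds at a world iff ψ holds at every accessible world, and \Diamond ψ holds iff ψ holds at some accessible world.
Let φ = \Box \Box \Box q. Evaluate φ at each world:
  0 (successors {2, 3}): φ is false.
  1 (successors {0, 2, 3}): φ is false.
  2 (successors {0, 1, 3}): φ is false.
  3 (successors {1}): φ is false.
For instance, at 2:
  At 2: \Box \Box \Box q requires \Box \Box q at every successor {0, 1, 3}.
    \Box \Box q fails at 0, so \Box \Box \Box q is false at 2.
      At 0: \Box \Box q requires \Box q at every successor {2, 3}.
        \Box q fails at 2, so \Box \Box q is false at 0.
Satisfying worlds: none.

0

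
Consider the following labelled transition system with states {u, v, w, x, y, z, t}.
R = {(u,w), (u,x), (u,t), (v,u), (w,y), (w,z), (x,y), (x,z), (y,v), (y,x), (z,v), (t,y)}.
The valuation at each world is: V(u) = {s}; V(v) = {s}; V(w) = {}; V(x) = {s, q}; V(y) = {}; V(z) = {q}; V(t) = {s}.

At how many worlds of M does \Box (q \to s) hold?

5

Recall that \Box ψ holds at a world iff ψ holds at every accessible world, and \Diamond ψ holds iff ψ holds at some accessible world.
Let φ = \Box (q \to s). Evaluate φ at each world:
  u (successors {w, x, t}): φ is true.
  v (successors {u}): φ is true.
  w (successors {y, z}): φ is false.
  x (successors {y, z}): φ is false.
  y (successors {v, x}): φ is true.
  z (successors {v}): φ is true.
  t (successors {y}): φ is true.
For instance, at x:
  At x: \Box (q \to s) requires q \to s at every successor {y, z}.
    q \to s fails at z, so \Box (q \to s) is false at x.
Satisfying worlds: {u, v, y, z, t}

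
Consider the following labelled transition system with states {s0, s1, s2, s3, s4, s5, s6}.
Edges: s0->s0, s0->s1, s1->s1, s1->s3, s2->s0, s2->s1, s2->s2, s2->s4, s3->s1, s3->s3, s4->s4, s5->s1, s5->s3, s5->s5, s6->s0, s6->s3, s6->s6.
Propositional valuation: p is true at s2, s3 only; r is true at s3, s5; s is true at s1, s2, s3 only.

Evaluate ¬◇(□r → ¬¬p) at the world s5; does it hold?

At s5: ◇(□r → ¬¬p) is true, so ¬◇(□r → ¬¬p) is false.
  At s5: ◇(□r → ¬¬p) requires □r → ¬¬p at some successor in {s1, s3, s5}.
    □r → ¬¬p holds at s1, so ◇(□r → ¬¬p) is true at s5.
      At s1: □r is false, ¬¬p is false, so □r → ¬¬p is true.

No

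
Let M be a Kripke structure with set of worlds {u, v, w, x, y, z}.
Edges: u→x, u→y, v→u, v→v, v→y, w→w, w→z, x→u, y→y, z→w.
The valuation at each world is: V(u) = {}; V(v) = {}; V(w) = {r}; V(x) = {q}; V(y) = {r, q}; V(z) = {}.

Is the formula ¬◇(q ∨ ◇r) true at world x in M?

No

Recall that ◇ψ holds at a world iff ψ holds at some accessible world.
At x: ◇(q ∨ ◇r) is true, so ¬◇(q ∨ ◇r) is false.
  At x: ◇(q ∨ ◇r) requires q ∨ ◇r at some successor in {u}.
    q ∨ ◇r holds at u, so ◇(q ∨ ◇r) is true at x.
      At u: q is false, ◇r is true, so q ∨ ◇r is true.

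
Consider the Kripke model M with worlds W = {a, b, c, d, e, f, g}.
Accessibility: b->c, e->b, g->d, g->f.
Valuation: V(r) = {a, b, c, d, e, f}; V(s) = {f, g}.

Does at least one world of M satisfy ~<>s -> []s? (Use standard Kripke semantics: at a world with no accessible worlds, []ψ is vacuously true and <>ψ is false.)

Yes

Let φ = ~<>s -> []s. Evaluate φ at each world:
  a (successors ∅): φ is true.
  b (successors {c}): φ is false.
  c (successors ∅): φ is true.
  d (successors ∅): φ is true.
  e (successors {b}): φ is false.
  f (successors ∅): φ is true.
  g (successors {d, f}): φ is true.
Detail at a (witness):
  At a: ~<>s is true, []s is true, so ~<>s -> []s is true.
    At a: <>s is false, so ~<>s is true.
      At a: no accessible worlds, so <>s is false.
    At a: no accessible worlds, so []s holds vacuously.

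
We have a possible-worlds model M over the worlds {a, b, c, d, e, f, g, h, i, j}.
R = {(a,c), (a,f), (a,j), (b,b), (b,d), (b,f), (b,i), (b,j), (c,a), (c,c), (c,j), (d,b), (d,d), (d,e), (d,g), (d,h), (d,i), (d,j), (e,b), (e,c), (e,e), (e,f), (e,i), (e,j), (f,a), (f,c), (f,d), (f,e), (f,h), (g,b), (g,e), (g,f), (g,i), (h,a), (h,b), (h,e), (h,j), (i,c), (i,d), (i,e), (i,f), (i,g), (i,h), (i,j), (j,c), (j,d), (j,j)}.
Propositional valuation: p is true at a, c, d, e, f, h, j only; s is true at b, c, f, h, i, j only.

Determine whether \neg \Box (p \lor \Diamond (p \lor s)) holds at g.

At g: \Box (p \lor \Diamond (p \lor s)) is true, so \neg \Box (p \lor \Diamond (p \lor s)) is false.
  At g: \Box (p \lor \Diamond (p \lor s)) requires p \lor \Diamond (p \lor s) at every successor {b, e, f, i}.
    At b: p \lor \Diamond (p \lor s) is true.
    At e: p \lor \Diamond (p \lor s) is true.
    At f: p \lor \Diamond (p \lor s) is true.
    At i: p \lor \Diamond (p \lor s) is true.
  So \Box (p \lor \Diamond (p \lor s)) is true at g.

No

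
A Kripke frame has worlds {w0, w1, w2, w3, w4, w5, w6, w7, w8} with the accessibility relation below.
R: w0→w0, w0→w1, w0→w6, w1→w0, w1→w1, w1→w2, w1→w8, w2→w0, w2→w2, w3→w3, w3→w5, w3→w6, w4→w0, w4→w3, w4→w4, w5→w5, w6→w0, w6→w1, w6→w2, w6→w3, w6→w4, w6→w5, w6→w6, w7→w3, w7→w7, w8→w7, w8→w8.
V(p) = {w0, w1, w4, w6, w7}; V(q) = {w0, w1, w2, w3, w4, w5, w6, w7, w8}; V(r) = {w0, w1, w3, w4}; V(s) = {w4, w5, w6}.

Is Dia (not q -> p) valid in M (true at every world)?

Let φ = Dia (not q -> p). Evaluate φ at each world:
  w0 (successors {w0, w1, w6}): φ is true.
  w1 (successors {w0, w1, w2, w8}): φ is true.
  w2 (successors {w0, w2}): φ is true.
  w3 (successors {w3, w5, w6}): φ is true.
  w4 (successors {w0, w3, w4}): φ is true.
  w5 (successors {w5}): φ is true.
  w6 (successors {w0, w1, w2, w3, w4, w5, w6}): φ is true.
  w7 (successors {w3, w7}): φ is true.
  w8 (successors {w7, w8}): φ is true.
For instance, at w8:
  At w8: Dia (not q -> p) requires not q -> p at some successor in {w7, w8}.
    not q -> p holds at w7, so Dia (not q -> p) is true at w8.

Yes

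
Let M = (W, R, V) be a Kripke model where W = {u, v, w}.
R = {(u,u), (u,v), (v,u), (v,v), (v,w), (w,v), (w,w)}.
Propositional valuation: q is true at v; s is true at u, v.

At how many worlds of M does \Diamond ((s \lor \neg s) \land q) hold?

3

Recall that \Diamond ψ holds at a world iff ψ holds at some accessible world.
Let φ = \Diamond ((s \lor \neg s) \land q). Evaluate φ at each world:
  u (successors {u, v}): φ is true.
  v (successors {u, v, w}): φ is true.
  w (successors {v, w}): φ is true.
For instance, at u:
  At u: \Diamond ((s \lor \neg s) \land q) requires (s \lor \neg s) \land q at some successor in {u, v}.
    (s \lor \neg s) \land q holds at v, so \Diamond ((s \lor \neg s) \land q) is true at u.
Satisfying worlds: {u, v, w}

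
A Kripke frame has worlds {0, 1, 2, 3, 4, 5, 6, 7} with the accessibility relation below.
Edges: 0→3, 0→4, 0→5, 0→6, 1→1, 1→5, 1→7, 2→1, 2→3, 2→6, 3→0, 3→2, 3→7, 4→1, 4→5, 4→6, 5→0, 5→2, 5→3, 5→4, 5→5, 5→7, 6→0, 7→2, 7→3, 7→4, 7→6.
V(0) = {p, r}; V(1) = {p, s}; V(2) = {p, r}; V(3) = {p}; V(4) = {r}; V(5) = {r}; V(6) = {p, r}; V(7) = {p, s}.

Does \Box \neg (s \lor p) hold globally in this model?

Let φ = \Box \neg (s \lor p). Evaluate φ at each world:
  0 (successors {3, 4, 5, 6}): φ is false.
  1 (successors {1, 5, 7}): φ is false.
  2 (successors {1, 3, 6}): φ is false.
  3 (successors {0, 2, 7}): φ is false.
  4 (successors {1, 5, 6}): φ is false.
  5 (successors {0, 2, 3, 4, 5, 7}): φ is false.
  6 (successors {0}): φ is false.
  7 (successors {2, 3, 4, 6}): φ is false.
Detail at 0 (counterexample):
  At 0: \Box \neg (s \lor p) requires \neg (s \lor p) at every successor {3, 4, 5, 6}.
    \neg (s \lor p) fails at 3, so \Box \neg (s \lor p) is false at 0.

No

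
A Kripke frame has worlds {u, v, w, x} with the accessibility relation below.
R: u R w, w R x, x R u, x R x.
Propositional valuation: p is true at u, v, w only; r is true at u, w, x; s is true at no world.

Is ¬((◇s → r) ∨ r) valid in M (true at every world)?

Let φ = ¬((◇s → r) ∨ r). Evaluate φ at each world:
  u (successors {w}): φ is false.
  v (successors ∅): φ is false.
  w (successors {x}): φ is false.
  x (successors {u, x}): φ is false.
Detail at u (counterexample):
  At u: (◇s → r) ∨ r is true, so ¬((◇s → r) ∨ r) is false.
    At u: ◇s → r is true, r is true, so (◇s → r) ∨ r is true.
      At u: ◇s is false, r is true, so ◇s → r is true.

No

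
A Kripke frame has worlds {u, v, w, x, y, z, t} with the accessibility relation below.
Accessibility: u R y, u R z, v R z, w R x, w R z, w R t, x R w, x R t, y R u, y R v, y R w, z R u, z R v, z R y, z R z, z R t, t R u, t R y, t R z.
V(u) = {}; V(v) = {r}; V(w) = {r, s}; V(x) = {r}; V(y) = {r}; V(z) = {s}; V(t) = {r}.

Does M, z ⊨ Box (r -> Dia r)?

At z: Box (r -> Dia r) requires r -> Dia r at every successor {u, v, y, z, t}.
  r -> Dia r fails at v, so Box (r -> Dia r) is false at z.
    At v: r is true, Dia r is false, so r -> Dia r is false.
      At v: Dia r requires r at some successor in {z}.
        At z: r is false.
      So Dia r is false at v.

No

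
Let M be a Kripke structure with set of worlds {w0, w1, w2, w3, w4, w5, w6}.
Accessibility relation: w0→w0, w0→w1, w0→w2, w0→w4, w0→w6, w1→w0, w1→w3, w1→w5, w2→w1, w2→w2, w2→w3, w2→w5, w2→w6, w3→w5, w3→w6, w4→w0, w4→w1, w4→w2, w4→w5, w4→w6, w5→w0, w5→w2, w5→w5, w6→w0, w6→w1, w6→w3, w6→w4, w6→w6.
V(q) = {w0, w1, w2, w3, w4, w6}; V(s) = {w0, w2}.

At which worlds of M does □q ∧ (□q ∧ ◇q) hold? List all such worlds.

w0, w6

Let φ = □q ∧ (□q ∧ ◇q). Evaluate φ at each world:
  w0 (successors {w0, w1, w2, w4, w6}): φ is true.
  w1 (successors {w0, w3, w5}): φ is false.
  w2 (successors {w1, w2, w3, w5, w6}): φ is false.
  w3 (successors {w5, w6}): φ is false.
  w4 (successors {w0, w1, w2, w5, w6}): φ is false.
  w5 (successors {w0, w2, w5}): φ is false.
  w6 (successors {w0, w1, w3, w4, w6}): φ is true.
For instance, at w6:
  At w6: □q is true, □q ∧ ◇q is true, so □q ∧ (□q ∧ ◇q) is true.
    At w6: □q requires q at every successor {w0, w1, w3, w4, w6}.
      At w0: q is true.
      At w1: q is true.
      At w3: q is true.
      At w4: q is true.
      At w6: q is true.
    So □q is true at w6.
    At w6: □q is true, ◇q is true, so □q ∧ ◇q is true.
      At w6: □q requires q at every successor {w0, w1, w3, w4, w6}.
        At w0: q is true.
        At w1: q is true.
        At w3: q is true.
        At w4: q is true.
        At w6: q is true.
      So □q is true at w6.
      At w6: ◇q requires q at some successor in {w0, w1, w3, w4, w6}.
        q holds at w0, so ◇q is true at w6.
Satisfying worlds: {w0, w6}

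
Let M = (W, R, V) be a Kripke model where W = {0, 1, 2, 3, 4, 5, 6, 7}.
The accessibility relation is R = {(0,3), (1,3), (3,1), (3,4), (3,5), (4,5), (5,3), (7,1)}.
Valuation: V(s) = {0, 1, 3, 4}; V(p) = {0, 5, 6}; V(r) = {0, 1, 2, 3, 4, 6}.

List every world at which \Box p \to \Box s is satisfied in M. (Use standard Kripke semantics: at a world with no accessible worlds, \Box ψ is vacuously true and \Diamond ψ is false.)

0, 1, 2, 3, 5, 6, 7

Let φ = \Box p \to \Box s. Evaluate φ at each world:
  0 (successors {3}): φ is true.
  1 (successors {3}): φ is true.
  2 (successors ∅): φ is true.
  3 (successors {1, 4, 5}): φ is true.
  4 (successors {5}): φ is false.
  5 (successors {3}): φ is true.
  6 (successors ∅): φ is true.
  7 (successors {1}): φ is true.
For instance, at 3:
  At 3: \Box p is false, \Box s is false, so \Box p \to \Box s is true.
    At 3: \Box p requires p at every successor {1, 4, 5}.
      p fails at 1, so \Box p is false at 3.
    At 3: \Box s requires s at every successor {1, 4, 5}.
      s fails at 5, so \Box s is false at 3.
Satisfying worlds: {0, 1, 2, 3, 5, 6, 7}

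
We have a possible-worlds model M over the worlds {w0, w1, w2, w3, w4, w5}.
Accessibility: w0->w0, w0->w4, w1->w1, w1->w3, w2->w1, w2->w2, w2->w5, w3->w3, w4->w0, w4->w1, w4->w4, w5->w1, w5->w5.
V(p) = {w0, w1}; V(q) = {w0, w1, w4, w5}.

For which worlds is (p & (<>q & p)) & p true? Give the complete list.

w0, w1

Let φ = (p & (<>q & p)) & p. Evaluate φ at each world:
  w0 (successors {w0, w4}): φ is true.
  w1 (successors {w1, w3}): φ is true.
  w2 (successors {w1, w2, w5}): φ is false.
  w3 (successors {w3}): φ is false.
  w4 (successors {w0, w1, w4}): φ is false.
  w5 (successors {w1, w5}): φ is false.
For instance, at w0:
  At w0: p & (<>q & p) is true, p is true, so (p & (<>q & p)) & p is true.
    At w0: p is true, <>q & p is true, so p & (<>q & p) is true.
      At w0: <>q is true, p is true, so <>q & p is true.
Satisfying worlds: {w0, w1}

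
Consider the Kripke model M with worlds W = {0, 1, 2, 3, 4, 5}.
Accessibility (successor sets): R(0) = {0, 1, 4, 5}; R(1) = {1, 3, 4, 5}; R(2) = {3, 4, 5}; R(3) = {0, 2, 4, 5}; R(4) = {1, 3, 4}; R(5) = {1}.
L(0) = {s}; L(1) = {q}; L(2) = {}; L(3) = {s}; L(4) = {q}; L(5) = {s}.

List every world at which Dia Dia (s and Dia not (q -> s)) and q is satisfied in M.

Let φ = Dia Dia (s and Dia not (q -> s)) and q. Evaluate φ at each world:
  0 (successors {0, 1, 4, 5}): φ is false.
  1 (successors {1, 3, 4, 5}): φ is true.
  2 (successors {3, 4, 5}): φ is false.
  3 (successors {0, 2, 4, 5}): φ is false.
  4 (successors {1, 3, 4}): φ is true.
  5 (successors {1}): φ is false.
For instance, at 3:
  At 3: Dia Dia (s and Dia not (q -> s)) is true, q is false, so Dia Dia (s and Dia not (q -> s)) and q is false.
    At 3: Dia Dia (s and Dia not (q -> s)) requires Dia (s and Dia not (q -> s)) at some successor in {0, 2, 4, 5}.
      Dia (s and Dia not (q -> s)) holds at 0, so Dia Dia (s and Dia not (q -> s)) is true at 3.
Satisfying worlds: {1, 4}

1, 4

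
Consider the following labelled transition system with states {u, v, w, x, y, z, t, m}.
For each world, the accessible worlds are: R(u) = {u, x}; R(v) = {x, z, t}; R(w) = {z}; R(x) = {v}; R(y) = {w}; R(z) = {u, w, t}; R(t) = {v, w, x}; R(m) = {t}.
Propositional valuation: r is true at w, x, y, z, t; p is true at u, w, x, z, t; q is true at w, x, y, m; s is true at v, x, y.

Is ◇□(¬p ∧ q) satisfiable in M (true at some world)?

Let φ = ◇□(¬p ∧ q). Evaluate φ at each world:
  u (successors {u, x}): φ is false.
  v (successors {x, z, t}): φ is false.
  w (successors {z}): φ is false.
  x (successors {v}): φ is false.
  y (successors {w}): φ is false.
  z (successors {u, w, t}): φ is false.
  t (successors {v, w, x}): φ is false.
  m (successors {t}): φ is false.
For instance, at w:
  At w: ◇□(¬p ∧ q) requires □(¬p ∧ q) at some successor in {z}.
    At z: □(¬p ∧ q) is false.
  So ◇□(¬p ∧ q) is false at w.

No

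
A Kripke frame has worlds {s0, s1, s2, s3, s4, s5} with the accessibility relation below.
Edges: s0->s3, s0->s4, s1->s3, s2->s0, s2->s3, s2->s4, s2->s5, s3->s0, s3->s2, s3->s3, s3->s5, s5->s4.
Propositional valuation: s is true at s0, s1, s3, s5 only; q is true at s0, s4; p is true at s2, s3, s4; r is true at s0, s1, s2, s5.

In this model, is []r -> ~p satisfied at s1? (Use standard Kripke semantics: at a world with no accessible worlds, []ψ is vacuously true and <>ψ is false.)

At s1: []r is false, ~p is true, so []r -> ~p is true.
  At s1: []r requires r at every successor {s3}.
    r fails at s3, so []r is false at s1.

Yes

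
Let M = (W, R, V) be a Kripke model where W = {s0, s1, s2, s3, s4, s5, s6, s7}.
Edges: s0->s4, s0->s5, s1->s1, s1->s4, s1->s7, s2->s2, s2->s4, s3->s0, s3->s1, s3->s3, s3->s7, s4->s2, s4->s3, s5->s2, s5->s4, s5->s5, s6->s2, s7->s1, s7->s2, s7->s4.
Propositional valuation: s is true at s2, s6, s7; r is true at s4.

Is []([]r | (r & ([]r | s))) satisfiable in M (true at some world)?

Let φ = []([]r | (r & ([]r | s))). Evaluate φ at each world:
  s0 (successors {s4, s5}): φ is false.
  s1 (successors {s1, s4, s7}): φ is false.
  s2 (successors {s2, s4}): φ is false.
  s3 (successors {s0, s1, s3, s7}): φ is false.
  s4 (successors {s2, s3}): φ is false.
  s5 (successors {s2, s4, s5}): φ is false.
  s6 (successors {s2}): φ is false.
  s7 (successors {s1, s2, s4}): φ is false.
For instance, at s1:
  At s1: []([]r | (r & ([]r | s))) requires []r | (r & ([]r | s)) at every successor {s1, s4, s7}.
    []r | (r & ([]r | s)) fails at s1, so []([]r | (r & ([]r | s))) is false at s1.
      At s1: []r is false, r & ([]r | s) is false, so []r | (r & ([]r | s)) is false.

No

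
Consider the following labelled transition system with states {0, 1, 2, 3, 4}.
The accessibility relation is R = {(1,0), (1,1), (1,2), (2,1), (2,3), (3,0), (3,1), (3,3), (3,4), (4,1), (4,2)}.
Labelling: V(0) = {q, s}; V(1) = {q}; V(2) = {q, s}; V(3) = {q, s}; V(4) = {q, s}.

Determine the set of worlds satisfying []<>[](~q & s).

0, 2

Recall that []ψ holds at a world iff ψ holds at every accessible world, and <>ψ holds iff ψ holds at some accessible world.
Let φ = []<>[](~q & s). Evaluate φ at each world:
  0 (successors ∅): φ is true.
  1 (successors {0, 1, 2}): φ is false.
  2 (successors {1, 3}): φ is true.
  3 (successors {0, 1, 3, 4}): φ is false.
  4 (successors {1, 2}): φ is false.
For instance, at 4:
  At 4: []<>[](~q & s) requires <>[](~q & s) at every successor {1, 2}.
    <>[](~q & s) fails at 2, so []<>[](~q & s) is false at 4.
      At 2: <>[](~q & s) requires [](~q & s) at some successor in {1, 3}.
        At 1: [](~q & s) is false.
        At 3: [](~q & s) is false.
      So <>[](~q & s) is false at 2.
Satisfying worlds: {0, 2}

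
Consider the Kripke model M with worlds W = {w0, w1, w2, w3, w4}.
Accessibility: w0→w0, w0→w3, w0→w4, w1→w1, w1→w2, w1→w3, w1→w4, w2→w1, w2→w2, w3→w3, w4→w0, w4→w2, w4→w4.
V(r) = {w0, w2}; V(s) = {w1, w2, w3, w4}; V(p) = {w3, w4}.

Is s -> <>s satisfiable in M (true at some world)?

Recall that <>ψ holds at a world iff ψ holds at some accessible world.
Let φ = s -> <>s. Evaluate φ at each world:
  w0 (successors {w0, w3, w4}): φ is true.
  w1 (successors {w1, w2, w3, w4}): φ is true.
  w2 (successors {w1, w2}): φ is true.
  w3 (successors {w3}): φ is true.
  w4 (successors {w0, w2, w4}): φ is true.
Detail at w0 (witness):
  At w0: s is false, <>s is true, so s -> <>s is true.
    At w0: <>s requires s at some successor in {w0, w3, w4}.
      s holds at w3, so <>s is true at w0.

Yes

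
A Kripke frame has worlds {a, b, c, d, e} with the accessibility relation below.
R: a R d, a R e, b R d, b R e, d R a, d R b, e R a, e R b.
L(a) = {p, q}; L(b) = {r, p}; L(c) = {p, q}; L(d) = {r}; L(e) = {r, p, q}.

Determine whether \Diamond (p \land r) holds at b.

At b: \Diamond (p \land r) requires p \land r at some successor in {d, e}.
  p \land r holds at e, so \Diamond (p \land r) is true at b.

Yes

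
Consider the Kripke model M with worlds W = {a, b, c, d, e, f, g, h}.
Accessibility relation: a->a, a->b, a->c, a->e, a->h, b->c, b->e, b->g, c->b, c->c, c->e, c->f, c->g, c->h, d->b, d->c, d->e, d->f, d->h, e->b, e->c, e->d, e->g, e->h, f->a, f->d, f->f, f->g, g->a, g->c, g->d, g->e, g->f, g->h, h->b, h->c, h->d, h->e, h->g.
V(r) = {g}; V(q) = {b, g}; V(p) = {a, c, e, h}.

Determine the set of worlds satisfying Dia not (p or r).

Recall that Dia ψ holds at a world iff ψ holds at some accessible world.
Let φ = Dia not (p or r). Evaluate φ at each world:
  a (successors {a, b, c, e, h}): φ is true.
  b (successors {c, e, g}): φ is false.
  c (successors {b, c, e, f, g, h}): φ is true.
  d (successors {b, c, e, f, h}): φ is true.
  e (successors {b, c, d, g, h}): φ is true.
  f (successors {a, d, f, g}): φ is true.
  g (successors {a, c, d, e, f, h}): φ is true.
  h (successors {b, c, d, e, g}): φ is true.
For instance, at b:
  At b: Dia not (p or r) requires not (p or r) at some successor in {c, e, g}.
    At c: not (p or r) is false.
    At e: not (p or r) is false.
    At g: not (p or r) is false.
  So Dia not (p or r) is false at b.
Satisfying worlds: {a, c, d, e, f, g, h}

a, c, d, e, f, g, h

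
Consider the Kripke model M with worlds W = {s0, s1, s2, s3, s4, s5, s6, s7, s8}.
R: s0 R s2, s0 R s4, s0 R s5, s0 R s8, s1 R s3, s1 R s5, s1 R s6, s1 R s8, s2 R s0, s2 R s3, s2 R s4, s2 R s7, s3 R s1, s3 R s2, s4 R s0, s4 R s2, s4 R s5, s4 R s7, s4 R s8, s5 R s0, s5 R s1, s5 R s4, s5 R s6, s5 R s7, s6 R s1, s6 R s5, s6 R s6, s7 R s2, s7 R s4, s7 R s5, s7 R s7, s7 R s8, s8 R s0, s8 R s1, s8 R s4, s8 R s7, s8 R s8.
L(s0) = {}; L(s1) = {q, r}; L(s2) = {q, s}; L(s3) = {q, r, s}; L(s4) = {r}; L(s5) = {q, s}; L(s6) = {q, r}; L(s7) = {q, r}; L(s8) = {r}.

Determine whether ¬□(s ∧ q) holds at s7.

Yes

At s7: □(s ∧ q) is false, so ¬□(s ∧ q) is true.
  At s7: □(s ∧ q) requires s ∧ q at every successor {s2, s4, s5, s7, s8}.
    s ∧ q fails at s4, so □(s ∧ q) is false at s7.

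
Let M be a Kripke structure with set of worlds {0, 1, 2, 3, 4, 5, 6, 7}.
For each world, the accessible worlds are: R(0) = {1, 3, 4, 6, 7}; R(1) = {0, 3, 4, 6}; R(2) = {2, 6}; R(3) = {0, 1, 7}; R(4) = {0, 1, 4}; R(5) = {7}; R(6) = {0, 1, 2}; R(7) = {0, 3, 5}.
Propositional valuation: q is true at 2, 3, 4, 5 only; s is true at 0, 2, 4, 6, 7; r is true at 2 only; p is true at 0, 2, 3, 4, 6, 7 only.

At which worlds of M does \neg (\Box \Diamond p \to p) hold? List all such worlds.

Let φ = \neg (\Box \Diamond p \to p). Evaluate φ at each world:
  0 (successors {1, 3, 4, 6, 7}): φ is false.
  1 (successors {0, 3, 4, 6}): φ is true.
  2 (successors {2, 6}): φ is false.
  3 (successors {0, 1, 7}): φ is false.
  4 (successors {0, 1, 4}): φ is false.
  5 (successors {7}): φ is true.
  6 (successors {0, 1, 2}): φ is false.
  7 (successors {0, 3, 5}): φ is false.
For instance, at 4:
  At 4: \Box \Diamond p \to p is true, so \neg (\Box \Diamond p \to p) is false.
    At 4: \Box \Diamond p is true, p is true, so \Box \Diamond p \to p is true.
      At 4: \Box \Diamond p requires \Diamond p at every successor {0, 1, 4}.
        At 0: \Diamond p is true.
        At 1: \Diamond p is true.
        At 4: \Diamond p is true.
      So \Box \Diamond p is true at 4.
Satisfying worlds: {1, 5}

1, 5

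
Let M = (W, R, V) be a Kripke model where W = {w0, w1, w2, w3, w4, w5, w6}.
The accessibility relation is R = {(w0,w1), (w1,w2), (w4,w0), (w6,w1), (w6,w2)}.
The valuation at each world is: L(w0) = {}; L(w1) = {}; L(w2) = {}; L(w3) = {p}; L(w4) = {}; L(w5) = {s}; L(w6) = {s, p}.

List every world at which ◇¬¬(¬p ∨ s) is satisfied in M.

Let φ = ◇¬¬(¬p ∨ s). Evaluate φ at each world:
  w0 (successors {w1}): φ is true.
  w1 (successors {w2}): φ is true.
  w2 (successors ∅): φ is false.
  w3 (successors ∅): φ is false.
  w4 (successors {w0}): φ is true.
  w5 (successors ∅): φ is false.
  w6 (successors {w1, w2}): φ is true.
For instance, at w4:
  At w4: ◇¬¬(¬p ∨ s) requires ¬¬(¬p ∨ s) at some successor in {w0}.
    ¬¬(¬p ∨ s) holds at w0, so ◇¬¬(¬p ∨ s) is true at w4.
Satisfying worlds: {w0, w1, w4, w6}

w0, w1, w4, w6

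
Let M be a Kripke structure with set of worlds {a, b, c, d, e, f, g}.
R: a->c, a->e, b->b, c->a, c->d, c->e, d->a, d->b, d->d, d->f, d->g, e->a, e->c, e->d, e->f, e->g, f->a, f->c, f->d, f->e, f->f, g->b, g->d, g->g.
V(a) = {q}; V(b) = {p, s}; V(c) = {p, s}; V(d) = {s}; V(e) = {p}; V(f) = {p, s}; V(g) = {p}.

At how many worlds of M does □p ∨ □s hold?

Let φ = □p ∨ □s. Evaluate φ at each world:
  a (successors {c, e}): φ is true.
  b (successors {b}): φ is true.
  c (successors {a, d, e}): φ is false.
  d (successors {a, b, d, f, g}): φ is false.
  e (successors {a, c, d, f, g}): φ is false.
  f (successors {a, c, d, e, f}): φ is false.
  g (successors {b, d, g}): φ is false.
For instance, at e:
  At e: □p is false, □s is false, so □p ∨ □s is false.
    At e: □p requires p at every successor {a, c, d, f, g}.
      p fails at a, so □p is false at e.
    At e: □s requires s at every successor {a, c, d, f, g}.
      s fails at a, so □s is false at e.
Satisfying worlds: {a, b}

2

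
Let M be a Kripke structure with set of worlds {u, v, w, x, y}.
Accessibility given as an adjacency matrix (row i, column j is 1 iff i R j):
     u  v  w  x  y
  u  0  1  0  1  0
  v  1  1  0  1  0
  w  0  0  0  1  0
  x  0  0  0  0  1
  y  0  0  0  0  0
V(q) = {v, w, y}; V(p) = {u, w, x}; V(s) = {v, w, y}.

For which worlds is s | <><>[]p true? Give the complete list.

u, v, w, y

Let φ = s | <><>[]p. Evaluate φ at each world:
  u (successors {v, x}): φ is true.
  v (successors {u, v, x}): φ is true.
  w (successors {x}): φ is true.
  x (successors {y}): φ is false.
  y (successors ∅): φ is true.
For instance, at w:
  At w: s is true, <><>[]p is true, so s | <><>[]p is true.
    At w: <><>[]p requires <>[]p at some successor in {x}.
      <>[]p holds at x, so <><>[]p is true at w.
Satisfying worlds: {u, v, w, y}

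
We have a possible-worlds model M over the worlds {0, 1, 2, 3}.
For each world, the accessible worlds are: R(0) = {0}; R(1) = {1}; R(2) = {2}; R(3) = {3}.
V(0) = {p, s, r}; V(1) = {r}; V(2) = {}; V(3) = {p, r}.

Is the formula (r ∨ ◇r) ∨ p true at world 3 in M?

Yes

At 3: r ∨ ◇r is true, p is true, so (r ∨ ◇r) ∨ p is true.
  At 3: r is true, ◇r is true, so r ∨ ◇r is true.
    At 3: ◇r requires r at some successor in {3}.
      r holds at 3, so ◇r is true at 3.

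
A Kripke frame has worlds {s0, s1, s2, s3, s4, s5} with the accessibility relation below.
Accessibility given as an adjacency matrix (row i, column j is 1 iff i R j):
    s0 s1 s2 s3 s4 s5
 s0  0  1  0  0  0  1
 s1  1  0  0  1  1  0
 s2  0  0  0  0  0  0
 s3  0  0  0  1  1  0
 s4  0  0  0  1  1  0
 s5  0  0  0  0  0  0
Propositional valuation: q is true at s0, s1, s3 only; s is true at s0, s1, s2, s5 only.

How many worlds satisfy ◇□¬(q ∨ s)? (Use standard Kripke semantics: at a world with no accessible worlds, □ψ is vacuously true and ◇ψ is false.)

1

Let φ = ◇□¬(q ∨ s). Evaluate φ at each world:
  s0 (successors {s1, s5}): φ is true.
  s1 (successors {s0, s3, s4}): φ is false.
  s2 (successors ∅): φ is false.
  s3 (successors {s3, s4}): φ is false.
  s4 (successors {s3, s4}): φ is false.
  s5 (successors ∅): φ is false.
For instance, at s3:
  At s3: ◇□¬(q ∨ s) requires □¬(q ∨ s) at some successor in {s3, s4}.
    At s3: □¬(q ∨ s) is false.
    At s4: □¬(q ∨ s) is false.
  So ◇□¬(q ∨ s) is false at s3.
Satisfying worlds: {s0}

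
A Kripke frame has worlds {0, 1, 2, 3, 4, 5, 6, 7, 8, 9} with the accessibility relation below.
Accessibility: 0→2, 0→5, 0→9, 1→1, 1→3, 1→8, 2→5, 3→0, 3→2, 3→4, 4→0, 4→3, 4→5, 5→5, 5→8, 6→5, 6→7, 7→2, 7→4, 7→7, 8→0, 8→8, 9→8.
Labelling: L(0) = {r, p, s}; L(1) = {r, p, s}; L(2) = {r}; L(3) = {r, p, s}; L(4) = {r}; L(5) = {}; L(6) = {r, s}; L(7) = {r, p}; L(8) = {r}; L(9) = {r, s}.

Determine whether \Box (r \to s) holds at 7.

At 7: \Box (r \to s) requires r \to s at every successor {2, 4, 7}.
  r \to s fails at 2, so \Box (r \to s) is false at 7.

No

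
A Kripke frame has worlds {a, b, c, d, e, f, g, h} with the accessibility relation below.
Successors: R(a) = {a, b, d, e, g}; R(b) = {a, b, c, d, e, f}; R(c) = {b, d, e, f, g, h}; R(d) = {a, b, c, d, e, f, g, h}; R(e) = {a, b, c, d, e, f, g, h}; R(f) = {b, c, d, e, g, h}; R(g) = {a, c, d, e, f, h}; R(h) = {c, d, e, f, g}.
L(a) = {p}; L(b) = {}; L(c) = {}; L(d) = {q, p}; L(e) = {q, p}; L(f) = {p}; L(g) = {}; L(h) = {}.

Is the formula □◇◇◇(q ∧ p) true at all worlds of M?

Let φ = □◇◇◇(q ∧ p). Evaluate φ at each world:
  a (successors {a, b, d, e, g}): φ is true.
  b (successors {a, b, c, d, e, f}): φ is true.
  c (successors {b, d, e, f, g, h}): φ is true.
  d (successors {a, b, c, d, e, f, g, h}): φ is true.
  e (successors {a, b, c, d, e, f, g, h}): φ is true.
  f (successors {b, c, d, e, g, h}): φ is true.
  g (successors {a, c, d, e, f, h}): φ is true.
  h (successors {c, d, e, f, g}): φ is true.
For instance, at d:
  At d: □◇◇◇(q ∧ p) requires ◇◇◇(q ∧ p) at every successor {a, b, c, d, e, f, g, h}.
    At a: ◇◇◇(q ∧ p) is true.
    At b: ◇◇◇(q ∧ p) is true.
    At c: ◇◇◇(q ∧ p) is true.
    At d: ◇◇◇(q ∧ p) is true.
    At e: ◇◇◇(q ∧ p) is true.
    At f: ◇◇◇(q ∧ p) is true.
    At g: ◇◇◇(q ∧ p) is true.
    At h: ◇◇◇(q ∧ p) is true.
  So □◇◇◇(q ∧ p) is true at d.

Yes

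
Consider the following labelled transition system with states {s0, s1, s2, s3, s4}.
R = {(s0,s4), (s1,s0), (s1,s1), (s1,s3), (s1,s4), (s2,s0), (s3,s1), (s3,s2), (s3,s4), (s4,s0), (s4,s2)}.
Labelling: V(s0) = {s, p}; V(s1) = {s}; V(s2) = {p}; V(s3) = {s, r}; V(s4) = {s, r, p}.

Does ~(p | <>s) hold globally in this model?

Let φ = ~(p | <>s). Evaluate φ at each world:
  s0 (successors {s4}): φ is false.
  s1 (successors {s0, s1, s3, s4}): φ is false.
  s2 (successors {s0}): φ is false.
  s3 (successors {s1, s2, s4}): φ is false.
  s4 (successors {s0, s2}): φ is false.
Detail at s0 (counterexample):
  At s0: p | <>s is true, so ~(p | <>s) is false.
    At s0: p is true, <>s is true, so p | <>s is true.
      At s0: <>s requires s at some successor in {s4}.
        s holds at s4, so <>s is true at s0.

No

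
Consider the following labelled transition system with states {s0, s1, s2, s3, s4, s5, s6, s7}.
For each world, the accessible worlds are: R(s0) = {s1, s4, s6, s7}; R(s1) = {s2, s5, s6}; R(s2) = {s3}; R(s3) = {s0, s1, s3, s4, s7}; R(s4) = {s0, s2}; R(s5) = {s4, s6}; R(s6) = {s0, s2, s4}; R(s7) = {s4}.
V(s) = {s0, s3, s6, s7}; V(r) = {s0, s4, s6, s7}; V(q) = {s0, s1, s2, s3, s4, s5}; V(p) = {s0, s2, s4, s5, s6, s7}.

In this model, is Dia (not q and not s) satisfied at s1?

No

At s1: Dia (not q and not s) requires not q and not s at some successor in {s2, s5, s6}.
  At s2: not q and not s is false.
  At s5: not q and not s is false.
  At s6: not q and not s is false.
So Dia (not q and not s) is false at s1.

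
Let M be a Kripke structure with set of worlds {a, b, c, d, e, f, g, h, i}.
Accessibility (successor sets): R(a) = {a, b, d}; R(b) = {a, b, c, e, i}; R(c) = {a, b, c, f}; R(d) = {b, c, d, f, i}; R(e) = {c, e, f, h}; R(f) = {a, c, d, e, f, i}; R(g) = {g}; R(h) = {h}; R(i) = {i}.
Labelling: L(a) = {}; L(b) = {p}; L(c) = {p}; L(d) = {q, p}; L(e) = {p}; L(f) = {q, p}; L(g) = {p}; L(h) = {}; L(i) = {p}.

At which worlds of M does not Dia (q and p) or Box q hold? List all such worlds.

b, g, h, i

Let φ = not Dia (q and p) or Box q. Evaluate φ at each world:
  a (successors {a, b, d}): φ is false.
  b (successors {a, b, c, e, i}): φ is true.
  c (successors {a, b, c, f}): φ is false.
  d (successors {b, c, d, f, i}): φ is false.
  e (successors {c, e, f, h}): φ is false.
  f (successors {a, c, d, e, f, i}): φ is false.
  g (successors {g}): φ is true.
  h (successors {h}): φ is true.
  i (successors {i}): φ is true.
For instance, at c:
  At c: not Dia (q and p) is false, Box q is false, so not Dia (q and p) or Box q is false.
    At c: Dia (q and p) is true, so not Dia (q and p) is false.
      At c: Dia (q and p) requires q and p at some successor in {a, b, c, f}.
        q and p holds at f, so Dia (q and p) is true at c.
    At c: Box q requires q at every successor {a, b, c, f}.
      q fails at a, so Box q is false at c.
Satisfying worlds: {b, g, h, i}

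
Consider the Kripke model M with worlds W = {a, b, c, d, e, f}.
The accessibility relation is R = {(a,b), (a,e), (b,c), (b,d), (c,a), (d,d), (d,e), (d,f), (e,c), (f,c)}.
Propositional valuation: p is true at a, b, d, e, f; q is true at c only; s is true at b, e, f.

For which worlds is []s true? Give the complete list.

Let φ = []s. Evaluate φ at each world:
  a (successors {b, e}): φ is true.
  b (successors {c, d}): φ is false.
  c (successors {a}): φ is false.
  d (successors {d, e, f}): φ is false.
  e (successors {c}): φ is false.
  f (successors {c}): φ is false.
For instance, at a:
  At a: []s requires s at every successor {b, e}.
    At b: s is true.
    At e: s is true.
  So []s is true at a.
Satisfying worlds: {a}

a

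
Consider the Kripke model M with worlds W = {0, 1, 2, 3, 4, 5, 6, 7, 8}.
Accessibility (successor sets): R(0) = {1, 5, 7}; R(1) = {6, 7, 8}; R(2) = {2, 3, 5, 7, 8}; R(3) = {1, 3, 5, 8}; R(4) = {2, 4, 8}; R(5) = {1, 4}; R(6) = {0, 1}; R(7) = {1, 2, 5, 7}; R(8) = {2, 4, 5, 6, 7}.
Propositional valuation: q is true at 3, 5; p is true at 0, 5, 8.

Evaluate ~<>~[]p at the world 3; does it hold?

No

Recall that []ψ holds at a world iff ψ holds at every accessible world, and <>ψ holds iff ψ holds at some accessible world.
At 3: <>~[]p is true, so ~<>~[]p is false.
  At 3: <>~[]p requires ~[]p at some successor in {1, 3, 5, 8}.
    ~[]p holds at 1, so <>~[]p is true at 3.
      At 1: []p is false, so ~[]p is true.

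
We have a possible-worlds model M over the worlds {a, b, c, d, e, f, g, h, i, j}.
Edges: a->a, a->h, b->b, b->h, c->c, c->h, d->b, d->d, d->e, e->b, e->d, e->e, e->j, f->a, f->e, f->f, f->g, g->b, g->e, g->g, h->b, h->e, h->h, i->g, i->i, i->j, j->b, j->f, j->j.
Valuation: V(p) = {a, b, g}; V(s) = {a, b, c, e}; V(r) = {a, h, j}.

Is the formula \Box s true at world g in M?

Recall that \Box ψ holds at a world iff ψ holds at every accessible world, and \Diamond ψ holds iff ψ holds at some accessible world.
At g: \Box s requires s at every successor {b, e, g}.
  s fails at g, so \Box s is false at g.

No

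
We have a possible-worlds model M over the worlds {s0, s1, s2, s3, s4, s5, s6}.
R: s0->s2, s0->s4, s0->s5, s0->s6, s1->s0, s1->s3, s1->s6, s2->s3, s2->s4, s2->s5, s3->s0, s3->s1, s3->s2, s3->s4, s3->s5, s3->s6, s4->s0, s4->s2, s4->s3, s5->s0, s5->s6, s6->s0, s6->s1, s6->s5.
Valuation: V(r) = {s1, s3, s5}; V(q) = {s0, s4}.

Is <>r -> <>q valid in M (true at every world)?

Yes

Recall that <>ψ holds at a world iff ψ holds at some accessible world.
Let φ = <>r -> <>q. Evaluate φ at each world:
  s0 (successors {s2, s4, s5, s6}): φ is true.
  s1 (successors {s0, s3, s6}): φ is true.
  s2 (successors {s3, s4, s5}): φ is true.
  s3 (successors {s0, s1, s2, s4, s5, s6}): φ is true.
  s4 (successors {s0, s2, s3}): φ is true.
  s5 (successors {s0, s6}): φ is true.
  s6 (successors {s0, s1, s5}): φ is true.
For instance, at s0:
  At s0: <>r is true, <>q is true, so <>r -> <>q is true.
    At s0: <>r requires r at some successor in {s2, s4, s5, s6}.
      r holds at s5, so <>r is true at s0.
    At s0: <>q requires q at some successor in {s2, s4, s5, s6}.
      q holds at s4, so <>q is true at s0.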